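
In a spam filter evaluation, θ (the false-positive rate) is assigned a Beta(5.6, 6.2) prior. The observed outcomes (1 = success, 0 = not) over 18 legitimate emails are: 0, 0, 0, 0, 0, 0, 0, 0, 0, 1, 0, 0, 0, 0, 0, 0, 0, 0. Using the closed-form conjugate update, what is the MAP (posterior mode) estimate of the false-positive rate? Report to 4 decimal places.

The Beta prior is conjugate to a Binomial/Bernoulli likelihood; the update adds successes to α and failures to β.
Posterior: Beta(α+k, β+n−k) = Beta(5.6+1, 6.2+17) = Beta(6.6, 23.2).
Mode of Beta(a,b) for a,b>1 is (a−1)/(a+b−2) = 5.6/27.8 = 0.2014.

0.2014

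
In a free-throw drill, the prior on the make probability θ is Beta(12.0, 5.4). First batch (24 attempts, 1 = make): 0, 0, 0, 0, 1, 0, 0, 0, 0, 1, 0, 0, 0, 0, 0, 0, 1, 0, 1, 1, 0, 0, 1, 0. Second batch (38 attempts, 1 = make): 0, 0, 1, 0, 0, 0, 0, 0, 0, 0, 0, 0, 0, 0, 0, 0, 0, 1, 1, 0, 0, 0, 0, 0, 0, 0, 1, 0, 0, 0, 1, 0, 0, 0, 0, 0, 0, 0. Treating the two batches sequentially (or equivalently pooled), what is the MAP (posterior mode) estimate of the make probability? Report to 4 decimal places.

0.2842

The Beta prior is conjugate to a Binomial/Bernoulli likelihood; the update adds successes to α and failures to β.
After batch 1: Beta(12.0+6, 5.4+18) = Beta(18.0, 23.4).
After batch 2: Beta(18.0+5, 23.4+33) = Beta(23.0, 56.4).
Mode of Beta(a,b) for a,b>1 is (a−1)/(a+b−2) = 22.0/77.4 = 0.2842.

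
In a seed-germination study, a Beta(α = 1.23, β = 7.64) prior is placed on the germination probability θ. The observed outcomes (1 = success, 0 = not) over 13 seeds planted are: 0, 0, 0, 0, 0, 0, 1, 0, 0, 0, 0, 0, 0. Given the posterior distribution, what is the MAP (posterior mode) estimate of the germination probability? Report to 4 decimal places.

0.0619

The Beta prior is conjugate to a Binomial/Bernoulli likelihood; the update adds successes to α and failures to β.
Posterior: Beta(α+k, β+n−k) = Beta(1.23+1, 7.64+12) = Beta(2.23, 19.64).
Mode of Beta(a,b) for a,b>1 is (a−1)/(a+b−2) = 1.23/19.87 = 0.0619.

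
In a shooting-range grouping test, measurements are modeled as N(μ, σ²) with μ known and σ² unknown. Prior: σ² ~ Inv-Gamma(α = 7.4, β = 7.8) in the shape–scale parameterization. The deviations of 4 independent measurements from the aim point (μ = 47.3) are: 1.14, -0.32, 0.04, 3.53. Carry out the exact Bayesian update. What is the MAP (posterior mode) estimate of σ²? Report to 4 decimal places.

1.4166

With known mean μ and an Inverse-Gamma(α, β) prior on σ², the Normal likelihood is conjugate: posterior is Inv-Gamma(α + n/2, β + Σ(xᵢ−μ)²/2).
Σ(xᵢ−μ)² = (1.14)² + (-0.32)² + (0.04)² + (3.53)² = 13.8645.
Posterior: Inv-Gamma(7.4 + 4/2, 7.8 + 13.8645/2) = Inv-Gamma(9.40, 14.73225).
Mode = β/(α+1) = 14.73225/10.40 = 1.4166.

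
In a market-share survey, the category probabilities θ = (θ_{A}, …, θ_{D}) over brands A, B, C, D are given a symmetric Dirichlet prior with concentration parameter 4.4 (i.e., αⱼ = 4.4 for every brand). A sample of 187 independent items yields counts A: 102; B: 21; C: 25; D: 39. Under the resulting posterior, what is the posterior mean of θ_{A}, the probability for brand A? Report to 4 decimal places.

0.5200

The Dirichlet prior is conjugate to the Multinomial likelihood: each posterior αⱼ = prior αⱼ + observed count nⱼ.
Posterior concentration: (106.4, 25.4, 29.4, 43.4), total = 204.6.
E[θ_{A}|data] = α_{A}/Σα = 106.4/204.6 = 0.5200.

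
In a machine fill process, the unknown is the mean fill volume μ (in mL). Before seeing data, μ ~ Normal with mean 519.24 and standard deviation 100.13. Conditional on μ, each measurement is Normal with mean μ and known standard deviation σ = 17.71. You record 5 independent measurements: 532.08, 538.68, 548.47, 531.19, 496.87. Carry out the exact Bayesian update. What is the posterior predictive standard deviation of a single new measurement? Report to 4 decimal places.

19.3903

For Normal data with known variance σ², a Normal(μ₀, σ₀²) prior on μ is conjugate. Posterior precision = 1/σ₀² + n/σ²; posterior mean is the precision-weighted average of μ₀ and x̄.
σ₀² = 100.13² = 10026.0169, σ² = 17.71² = 313.6441; σ² + n·σ₀² = 313.6441 + 5·10026.0169 = 50443.7286.
Posterior precision = 1/σ₀² + n/σ² = 1/10026.0169 + 5/313.6441 = (σ² + n·σ₀²)/(σ₀²σ²) = 50443.7286/(10026.0169·313.6441); posterior variance σₙ² = σ₀²σ²/(σ² + n·σ₀²) = 10026.0169·313.6441/50443.7286 = 62.338791.
Predictive variance for one new observation = σₙ² + σ² = 10026.0169·313.6441/50443.7286 + 313.6441 = σ²·(σ₀² + 50443.7286)/50443.7286 = 313.6441·60469.7455/50443.7286 = 375.982891; SD = √(313.6441·60469.7455/50443.7286) = 19.3903.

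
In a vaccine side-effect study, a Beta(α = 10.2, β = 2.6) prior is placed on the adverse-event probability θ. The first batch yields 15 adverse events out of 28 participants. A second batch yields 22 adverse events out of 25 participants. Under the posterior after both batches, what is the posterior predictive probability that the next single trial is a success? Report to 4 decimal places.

The Beta prior is conjugate to a Binomial/Bernoulli likelihood; the update adds successes to α and failures to β.
After batch 1: Beta(10.2+15, 2.6+13) = Beta(25.2, 15.6).
After batch 2: Beta(25.2+22, 15.6+3) = Beta(47.2, 18.6).
For a single future Bernoulli trial, P(success | data) = α/(α+β) = 0.7173.

0.7173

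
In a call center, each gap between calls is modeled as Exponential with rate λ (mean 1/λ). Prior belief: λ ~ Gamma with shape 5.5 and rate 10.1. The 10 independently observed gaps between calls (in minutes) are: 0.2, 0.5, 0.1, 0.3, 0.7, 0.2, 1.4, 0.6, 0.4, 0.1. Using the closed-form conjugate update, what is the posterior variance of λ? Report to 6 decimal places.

0.072715

With a Gamma(shape α, rate β) prior on the exponential rate λ, the posterior after n observations with total T = Σxᵢ is Gamma(α+n, β+T).
Sum of observations T = 4.5 minutes; n = 10.
Posterior: Gamma(5.5+10, 10.1+4.5) = Gamma(15.5, 14.6).
Var = α/β² = 0.072715.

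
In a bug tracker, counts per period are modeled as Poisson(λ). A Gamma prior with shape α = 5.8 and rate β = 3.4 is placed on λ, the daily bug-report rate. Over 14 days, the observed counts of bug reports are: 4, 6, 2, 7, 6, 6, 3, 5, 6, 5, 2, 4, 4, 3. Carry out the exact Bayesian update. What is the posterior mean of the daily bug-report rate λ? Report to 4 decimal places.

With a Gamma(shape α, rate β) prior, the Poisson likelihood is conjugate: the posterior is Gamma(α + ΣXᵢ, β + n).
Sum of counts S = 63 over n = 14 days.
Posterior: Gamma(α+S, β+n) = Gamma(5.8+63, 3.4+14) = Gamma(68.8, 17.4).
Posterior mean = α/β = 68.8/17.4 = 3.9540.

3.9540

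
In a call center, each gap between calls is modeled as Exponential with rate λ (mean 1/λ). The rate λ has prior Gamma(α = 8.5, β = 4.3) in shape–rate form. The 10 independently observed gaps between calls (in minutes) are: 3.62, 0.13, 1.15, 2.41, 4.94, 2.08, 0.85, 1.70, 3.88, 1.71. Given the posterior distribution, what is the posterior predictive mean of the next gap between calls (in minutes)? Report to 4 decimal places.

1.5297

With a Gamma(shape α, rate β) prior on the exponential rate λ, the posterior after n observations with total T = Σxᵢ is Gamma(α+n, β+T).
Sum of observations T = 22.47 minutes; n = 10.
Posterior: Gamma(8.5+10, 4.3+22.47) = Gamma(18.5, 26.77).
The predictive distribution for the next observation is Lomax; its mean is β/(α−1) = 26.77/17.5 = 1.5297.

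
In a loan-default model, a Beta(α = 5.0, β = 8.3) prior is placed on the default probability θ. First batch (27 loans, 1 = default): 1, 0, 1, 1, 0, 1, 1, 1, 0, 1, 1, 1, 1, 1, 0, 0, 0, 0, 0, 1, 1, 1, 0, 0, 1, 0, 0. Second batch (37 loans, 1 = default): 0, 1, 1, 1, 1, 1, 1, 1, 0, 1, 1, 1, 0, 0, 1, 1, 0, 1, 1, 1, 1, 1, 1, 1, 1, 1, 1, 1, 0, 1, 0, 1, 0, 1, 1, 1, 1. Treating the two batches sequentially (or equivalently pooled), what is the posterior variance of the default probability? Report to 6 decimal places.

The Beta prior is conjugate to a Binomial/Bernoulli likelihood; the update adds successes to α and failures to β.
After batch 1: Beta(5.0+15, 8.3+12) = Beta(20.0, 20.3).
After batch 2: Beta(20.0+29, 20.3+8) = Beta(49.0, 28.3).
Var = αβ/((α+β)²(α+β+1)) = 49.0·28.3/(77.3²·78.3) = 0.002964.

0.002964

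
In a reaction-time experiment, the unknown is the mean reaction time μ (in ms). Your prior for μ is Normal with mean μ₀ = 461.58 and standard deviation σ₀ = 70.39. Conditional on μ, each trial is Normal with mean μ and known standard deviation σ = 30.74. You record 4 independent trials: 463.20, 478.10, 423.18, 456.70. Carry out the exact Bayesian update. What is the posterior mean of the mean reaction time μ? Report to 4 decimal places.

For Normal data with known variance σ², a Normal(μ₀, σ₀²) prior on μ is conjugate. Posterior precision = 1/σ₀² + n/σ²; posterior mean is the precision-weighted average of μ₀ and x̄.
Σxᵢ = 463.20 + 478.10 + 423.18 + 456.70 = 1821.18, so n·x̄ = 1821.18.
σ₀² = 70.39² = 4954.7521, σ² = 30.74² = 944.9476; σ² + n·σ₀² = 944.9476 + 4·4954.7521 = 20763.956.
Posterior mean = (μ₀/σ₀² + n·x̄/σ²)/(1/σ₀² + n/σ²) = (σ²·μ₀ + σ₀²·n·x̄)/(σ² + n·σ₀²) = (944.9476·461.58 + 4954.7521·1821.18)/20763.956 = 9459664.342686/20763.956 = 455.5810.

455.5810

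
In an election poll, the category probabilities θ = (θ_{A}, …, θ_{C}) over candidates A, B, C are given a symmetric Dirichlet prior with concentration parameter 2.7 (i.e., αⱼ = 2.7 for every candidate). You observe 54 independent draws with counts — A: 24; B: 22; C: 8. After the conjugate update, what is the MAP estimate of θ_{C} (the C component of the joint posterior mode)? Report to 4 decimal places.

0.1641

The Dirichlet prior is conjugate to the Multinomial likelihood: each posterior αⱼ = prior αⱼ + observed count nⱼ.
Posterior concentration: (26.7, 24.7, 10.7), total = 62.1.
Joint mode component: (α_{C}−1)/(Σα−K) = 9.7/59.1 = 0.1641.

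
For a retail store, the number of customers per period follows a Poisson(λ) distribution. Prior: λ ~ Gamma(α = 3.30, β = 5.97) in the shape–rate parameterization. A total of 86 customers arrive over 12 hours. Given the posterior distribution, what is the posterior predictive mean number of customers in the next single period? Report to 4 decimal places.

With a Gamma(shape α, rate β) prior, the Poisson likelihood is conjugate: the posterior is Gamma(α + ΣXᵢ, β + n).
Posterior: Gamma(α+S, β+n) = Gamma(3.30+86, 5.97+12) = Gamma(89.30, 17.97).
The predictive distribution for one future period is NegBinom with mean α/β = 4.9694.

4.9694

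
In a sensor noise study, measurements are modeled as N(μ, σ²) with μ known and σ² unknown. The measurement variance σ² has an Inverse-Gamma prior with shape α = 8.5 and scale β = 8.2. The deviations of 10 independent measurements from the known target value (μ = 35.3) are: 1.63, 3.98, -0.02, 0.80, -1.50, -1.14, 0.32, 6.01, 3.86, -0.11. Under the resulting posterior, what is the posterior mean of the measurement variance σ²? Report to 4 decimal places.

With known mean μ and an Inverse-Gamma(α, β) prior on σ², the Normal likelihood is conjugate: posterior is Inv-Gamma(α + n/2, β + Σ(xᵢ−μ)²/2).
Σ(xᵢ−μ)² = (1.63)² + (3.98)² + (-0.02)² + (0.80)² + (-1.50)² + (-1.14)² + (0.32)² + (6.01)² + (3.86)² + (-0.11)² = 73.8215.
Posterior: Inv-Gamma(8.5 + 10/2, 8.2 + 73.8215/2) = Inv-Gamma(13.50, 45.11075).
E[σ²|data] = β/(α−1) = 45.11075/12.50 = 3.6089.

3.6089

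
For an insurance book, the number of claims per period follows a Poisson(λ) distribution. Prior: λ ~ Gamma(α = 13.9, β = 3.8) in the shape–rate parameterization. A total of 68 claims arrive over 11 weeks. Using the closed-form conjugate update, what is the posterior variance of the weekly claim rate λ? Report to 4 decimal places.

0.3739

With a Gamma(shape α, rate β) prior, the Poisson likelihood is conjugate: the posterior is Gamma(α + ΣXᵢ, β + n).
Posterior: Gamma(α+S, β+n) = Gamma(13.9+68, 3.8+11) = Gamma(81.9, 14.8).
Var = α/β² = 81.9/14.8² = 0.3739.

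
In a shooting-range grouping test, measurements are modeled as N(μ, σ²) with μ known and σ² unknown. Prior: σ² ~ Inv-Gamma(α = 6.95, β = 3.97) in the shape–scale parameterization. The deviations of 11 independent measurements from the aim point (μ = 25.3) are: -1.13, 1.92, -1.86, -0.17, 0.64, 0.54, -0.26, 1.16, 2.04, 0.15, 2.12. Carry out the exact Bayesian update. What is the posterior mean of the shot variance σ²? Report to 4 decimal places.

1.1871

With known mean μ and an Inverse-Gamma(α, β) prior on σ², the Normal likelihood is conjugate: posterior is Inv-Gamma(α + n/2, β + Σ(xᵢ−μ)²/2).
Σ(xᵢ−μ)² = (-1.13)² + (1.92)² + (-1.86)² + (-0.17)² + (0.64)² + (0.54)² + (-0.26)² + (1.16)² + (2.04)² + (0.15)² + (2.12)² = 19.2447.
Posterior: Inv-Gamma(6.95 + 11/2, 3.97 + 19.2447/2) = Inv-Gamma(12.45, 13.59235).
E[σ²|data] = β/(α−1) = 13.59235/11.45 = 1.1871.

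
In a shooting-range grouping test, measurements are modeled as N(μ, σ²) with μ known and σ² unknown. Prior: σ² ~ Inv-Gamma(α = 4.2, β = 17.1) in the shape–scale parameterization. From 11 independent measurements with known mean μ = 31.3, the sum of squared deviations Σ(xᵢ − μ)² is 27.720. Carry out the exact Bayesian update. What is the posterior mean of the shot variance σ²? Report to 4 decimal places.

With known mean μ and an Inverse-Gamma(α, β) prior on σ², the Normal likelihood is conjugate: posterior is Inv-Gamma(α + n/2, β + Σ(xᵢ−μ)²/2).
Posterior: Inv-Gamma(4.2 + 11/2, 17.1 + 27.720/2) = Inv-Gamma(9.70, 30.9600).
E[σ²|data] = β/(α−1) = 30.9600/8.70 = 3.5586.

3.5586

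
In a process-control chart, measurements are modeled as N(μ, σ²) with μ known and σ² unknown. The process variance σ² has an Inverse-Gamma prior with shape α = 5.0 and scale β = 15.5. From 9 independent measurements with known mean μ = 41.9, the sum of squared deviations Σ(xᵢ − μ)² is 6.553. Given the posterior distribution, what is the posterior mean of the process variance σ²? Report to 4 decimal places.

2.2090

With known mean μ and an Inverse-Gamma(α, β) prior on σ², the Normal likelihood is conjugate: posterior is Inv-Gamma(α + n/2, β + Σ(xᵢ−μ)²/2).
Posterior: Inv-Gamma(5.0 + 9/2, 15.5 + 6.553/2) = Inv-Gamma(9.50, 18.7765).
E[σ²|data] = β/(α−1) = 18.7765/8.50 = 2.2090.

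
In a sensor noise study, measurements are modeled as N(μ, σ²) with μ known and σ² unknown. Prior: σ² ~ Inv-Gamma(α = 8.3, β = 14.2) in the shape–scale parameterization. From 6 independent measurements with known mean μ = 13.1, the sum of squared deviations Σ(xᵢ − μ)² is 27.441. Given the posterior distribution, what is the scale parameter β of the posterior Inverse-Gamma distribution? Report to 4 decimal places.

With known mean μ and an Inverse-Gamma(α, β) prior on σ², the Normal likelihood is conjugate: posterior is Inv-Gamma(α + n/2, β + Σ(xᵢ−μ)²/2).
Posterior: Inv-Gamma(8.3 + 6/2, 14.2 + 27.441/2) = Inv-Gamma(11.30, 27.9205).
Posterior β = 27.9205.

27.9205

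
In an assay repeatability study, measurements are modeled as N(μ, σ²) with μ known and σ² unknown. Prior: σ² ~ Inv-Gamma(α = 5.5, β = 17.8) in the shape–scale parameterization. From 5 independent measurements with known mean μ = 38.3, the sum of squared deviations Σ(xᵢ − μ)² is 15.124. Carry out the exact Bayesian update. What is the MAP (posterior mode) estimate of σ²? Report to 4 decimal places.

2.8180

With known mean μ and an Inverse-Gamma(α, β) prior on σ², the Normal likelihood is conjugate: posterior is Inv-Gamma(α + n/2, β + Σ(xᵢ−μ)²/2).
Posterior: Inv-Gamma(5.5 + 5/2, 17.8 + 15.124/2) = Inv-Gamma(8.00, 25.3620).
Mode = β/(α+1) = 25.3620/9.00 = 2.8180.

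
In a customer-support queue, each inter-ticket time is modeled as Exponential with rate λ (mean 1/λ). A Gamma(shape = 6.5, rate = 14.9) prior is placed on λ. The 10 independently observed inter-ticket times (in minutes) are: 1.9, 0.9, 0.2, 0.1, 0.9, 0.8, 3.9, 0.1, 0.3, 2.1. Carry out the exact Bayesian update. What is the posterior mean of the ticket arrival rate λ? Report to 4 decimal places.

With a Gamma(shape α, rate β) prior on the exponential rate λ, the posterior after n observations with total T = Σxᵢ is Gamma(α+n, β+T).
Sum of observations T = 11.2 minutes; n = 10.
Posterior: Gamma(6.5+10, 14.9+11.2) = Gamma(16.5, 26.1).
Posterior mean of λ = α/β = 16.5/26.1 = 0.6322.

0.6322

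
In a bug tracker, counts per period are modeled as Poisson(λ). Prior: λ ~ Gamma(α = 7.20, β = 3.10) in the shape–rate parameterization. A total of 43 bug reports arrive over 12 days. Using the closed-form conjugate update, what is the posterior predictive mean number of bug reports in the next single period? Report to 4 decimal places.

With a Gamma(shape α, rate β) prior, the Poisson likelihood is conjugate: the posterior is Gamma(α + ΣXᵢ, β + n).
Posterior: Gamma(α+S, β+n) = Gamma(7.20+43, 3.10+12) = Gamma(50.20, 15.10).
The predictive distribution for one future period is NegBinom with mean α/β = 3.3245.

3.3245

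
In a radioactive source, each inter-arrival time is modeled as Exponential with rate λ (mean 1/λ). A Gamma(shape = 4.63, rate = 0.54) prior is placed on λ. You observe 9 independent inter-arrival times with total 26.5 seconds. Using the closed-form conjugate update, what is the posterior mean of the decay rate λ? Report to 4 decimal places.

With a Gamma(shape α, rate β) prior on the exponential rate λ, the posterior after n observations with total T = Σxᵢ is Gamma(α+n, β+T).
Posterior: Gamma(4.63+9, 0.54+26.5) = Gamma(13.63, 27.04).
Posterior mean of λ = α/β = 13.63/27.04 = 0.5041.

0.5041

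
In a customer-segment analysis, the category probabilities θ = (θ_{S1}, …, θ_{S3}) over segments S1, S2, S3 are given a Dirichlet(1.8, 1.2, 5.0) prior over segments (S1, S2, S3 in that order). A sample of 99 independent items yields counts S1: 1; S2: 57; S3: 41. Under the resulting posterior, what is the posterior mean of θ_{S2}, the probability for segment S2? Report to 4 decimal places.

0.5439

The Dirichlet prior is conjugate to the Multinomial likelihood: each posterior αⱼ = prior αⱼ + observed count nⱼ.
Posterior concentration: (2.8, 58.2, 46.0), total = 107.0.
E[θ_{S2}|data] = α_{S2}/Σα = 58.2/107.0 = 0.5439.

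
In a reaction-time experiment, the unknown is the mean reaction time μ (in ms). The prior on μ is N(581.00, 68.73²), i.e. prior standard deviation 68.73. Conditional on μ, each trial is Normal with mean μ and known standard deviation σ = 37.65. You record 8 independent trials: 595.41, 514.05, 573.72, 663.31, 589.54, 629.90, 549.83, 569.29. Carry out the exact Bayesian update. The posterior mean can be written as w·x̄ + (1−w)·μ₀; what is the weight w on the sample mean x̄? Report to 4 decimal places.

For Normal data with known variance σ², a Normal(μ₀, σ₀²) prior on μ is conjugate. Posterior precision = 1/σ₀² + n/σ²; posterior mean is the precision-weighted average of μ₀ and x̄.
σ₀² = 68.73² = 4723.8129, σ² = 37.65² = 1417.5225. Prior precision 1/σ₀² = 1/4723.8129; data precision n/σ² = 8/1417.5225.
w = (n/σ²)/(1/σ₀² + n/σ²) = n·σ₀²/(σ² + n·σ₀²) = 8·4723.8129/(1417.5225 + 8·4723.8129) = 37790.5032/39208.0257 = 0.9638.

0.9638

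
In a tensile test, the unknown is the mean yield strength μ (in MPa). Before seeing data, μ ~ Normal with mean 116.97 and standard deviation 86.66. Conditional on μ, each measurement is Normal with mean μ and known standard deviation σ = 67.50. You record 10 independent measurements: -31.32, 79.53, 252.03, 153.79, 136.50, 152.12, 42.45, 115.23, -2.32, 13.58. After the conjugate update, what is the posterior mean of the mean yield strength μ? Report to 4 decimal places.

For Normal data with known variance σ², a Normal(μ₀, σ₀²) prior on μ is conjugate. Posterior precision = 1/σ₀² + n/σ²; posterior mean is the precision-weighted average of μ₀ and x̄.
Σxᵢ = (-31.32) + 79.53 + 252.03 + 153.79 + 136.50 + 152.12 + 42.45 + 115.23 + (-2.32) + 13.58 = 911.59, so n·x̄ = 911.59.
σ₀² = 86.66² = 7509.9556, σ² = 67.50² = 4556.25; σ² + n·σ₀² = 4556.25 + 10·7509.9556 = 79655.806.
Posterior mean = (μ₀/σ₀² + n·x̄/σ²)/(1/σ₀² + n/σ²) = (σ²·μ₀ + σ₀²·n·x̄)/(σ² + n·σ₀²) = (4556.25·116.97 + 7509.9556·911.59)/79655.806 = 7378944.987904/79655.806 = 92.6354.

92.6354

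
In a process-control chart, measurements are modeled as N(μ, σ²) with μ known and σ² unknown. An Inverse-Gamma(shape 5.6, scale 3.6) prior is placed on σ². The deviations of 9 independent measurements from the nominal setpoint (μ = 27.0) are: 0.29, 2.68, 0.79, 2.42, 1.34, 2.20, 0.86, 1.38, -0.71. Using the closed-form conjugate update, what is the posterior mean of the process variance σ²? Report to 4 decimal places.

1.6885

With known mean μ and an Inverse-Gamma(α, β) prior on σ², the Normal likelihood is conjugate: posterior is Inv-Gamma(α + n/2, β + Σ(xᵢ−μ)²/2).
Σ(xᵢ−μ)² = (0.29)² + (2.68)² + (0.79)² + (2.42)² + (1.34)² + (2.20)² + (0.86)² + (1.38)² + (-0.71)² = 23.5307.
Posterior: Inv-Gamma(5.6 + 9/2, 3.6 + 23.5307/2) = Inv-Gamma(10.10, 15.36535).
E[σ²|data] = β/(α−1) = 15.36535/9.10 = 1.6885.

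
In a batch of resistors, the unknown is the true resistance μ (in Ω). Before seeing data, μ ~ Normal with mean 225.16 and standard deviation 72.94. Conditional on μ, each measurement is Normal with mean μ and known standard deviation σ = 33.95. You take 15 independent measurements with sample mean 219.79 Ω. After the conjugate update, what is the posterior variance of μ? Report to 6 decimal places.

For Normal data with known variance σ², a Normal(μ₀, σ₀²) prior on μ is conjugate. Posterior precision = 1/σ₀² + n/σ²; posterior mean is the precision-weighted average of μ₀ and x̄.
σ₀² = 72.94² = 5320.2436, σ² = 33.95² = 1152.6025; σ² + n·σ₀² = 1152.6025 + 15·5320.2436 = 80956.2565.
Posterior precision = 1/σ₀² + n/σ² = 1/5320.2436 + 15/1152.6025 = (σ² + n·σ₀²)/(σ₀²σ²) = 80956.2565/(5320.2436·1152.6025); posterior variance σₙ² = σ₀²σ²/(σ² + n·σ₀²) = 5320.2436·1152.6025/80956.2565 = 75.746166.

75.746166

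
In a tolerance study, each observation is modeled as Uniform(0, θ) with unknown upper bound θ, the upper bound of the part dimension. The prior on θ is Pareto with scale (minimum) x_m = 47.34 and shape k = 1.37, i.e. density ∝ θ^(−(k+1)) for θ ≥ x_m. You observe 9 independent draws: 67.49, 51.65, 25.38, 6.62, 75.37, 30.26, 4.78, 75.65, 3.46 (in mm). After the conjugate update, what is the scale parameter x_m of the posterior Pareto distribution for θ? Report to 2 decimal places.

A Pareto(scale x_m, shape k) prior on the upper bound θ of Uniform(0, θ) is conjugate: posterior is Pareto(max(x_m, max xᵢ), k + n).
Sample maximum = 75.65; prior scale x_m = 47.34 → posterior scale = max = 75.65.
Posterior shape = 1.37 + 9 = 10.37.
Posterior scale x_m = 75.65.

75.65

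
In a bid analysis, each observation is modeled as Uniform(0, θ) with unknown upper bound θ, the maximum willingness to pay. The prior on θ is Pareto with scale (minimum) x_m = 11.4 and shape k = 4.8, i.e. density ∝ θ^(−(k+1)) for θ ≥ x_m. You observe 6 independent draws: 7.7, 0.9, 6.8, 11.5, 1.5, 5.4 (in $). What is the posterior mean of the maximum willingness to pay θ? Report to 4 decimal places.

12.6735

A Pareto(scale x_m, shape k) prior on the upper bound θ of Uniform(0, θ) is conjugate: posterior is Pareto(max(x_m, max xᵢ), k + n).
Sample maximum = 11.5; prior scale x_m = 11.4 → posterior scale = max = 11.5.
Posterior shape = 4.8 + 6 = 10.8.
E[θ|data] = k·x_m/(k−1) = 10.8·11.5/9.8 = 12.6735.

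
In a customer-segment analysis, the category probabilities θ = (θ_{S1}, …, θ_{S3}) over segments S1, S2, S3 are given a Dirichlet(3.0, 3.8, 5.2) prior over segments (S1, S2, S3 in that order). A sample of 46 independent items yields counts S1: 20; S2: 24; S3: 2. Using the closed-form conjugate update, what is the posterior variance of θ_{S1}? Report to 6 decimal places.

0.004056

The Dirichlet prior is conjugate to the Multinomial likelihood: each posterior αⱼ = prior αⱼ + observed count nⱼ.
Posterior concentration: (23.0, 27.8, 7.2), total = 58.0.
Var[θ_j] = α_j(Σα−α_j)/((Σα)²(Σα+1)) = 23.0·35.0/(58.0²·59.0) = 0.004056.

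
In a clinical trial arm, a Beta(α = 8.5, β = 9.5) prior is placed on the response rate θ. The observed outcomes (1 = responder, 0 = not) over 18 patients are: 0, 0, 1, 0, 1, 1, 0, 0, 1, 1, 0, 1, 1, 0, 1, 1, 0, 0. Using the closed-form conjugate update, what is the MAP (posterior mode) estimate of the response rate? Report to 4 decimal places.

0.4853

The Beta prior is conjugate to a Binomial/Bernoulli likelihood; the update adds successes to α and failures to β.
Posterior: Beta(α+k, β+n−k) = Beta(8.5+9, 9.5+9) = Beta(17.5, 18.5).
Mode of Beta(a,b) for a,b>1 is (a−1)/(a+b−2) = 16.5/34.0 = 0.4853.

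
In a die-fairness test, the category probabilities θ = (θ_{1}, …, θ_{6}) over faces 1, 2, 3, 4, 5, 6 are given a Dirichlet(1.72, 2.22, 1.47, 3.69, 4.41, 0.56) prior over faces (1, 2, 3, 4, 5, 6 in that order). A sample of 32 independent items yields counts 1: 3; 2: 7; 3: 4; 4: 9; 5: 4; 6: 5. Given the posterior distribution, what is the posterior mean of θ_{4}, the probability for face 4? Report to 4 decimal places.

0.2755

The Dirichlet prior is conjugate to the Multinomial likelihood: each posterior αⱼ = prior αⱼ + observed count nⱼ.
Posterior concentration: (4.72, 9.22, 5.47, 12.69, 8.41, 5.56), total = 46.07.
E[θ_{4}|data] = α_{4}/Σα = 12.69/46.07 = 0.2755.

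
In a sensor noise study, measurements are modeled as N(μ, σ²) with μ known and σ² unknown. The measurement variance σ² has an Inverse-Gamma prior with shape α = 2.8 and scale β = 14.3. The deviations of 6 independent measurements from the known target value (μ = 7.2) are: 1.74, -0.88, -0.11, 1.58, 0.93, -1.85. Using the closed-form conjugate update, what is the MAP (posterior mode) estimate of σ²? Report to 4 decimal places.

With known mean μ and an Inverse-Gamma(α, β) prior on σ², the Normal likelihood is conjugate: posterior is Inv-Gamma(α + n/2, β + Σ(xᵢ−μ)²/2).
Σ(xᵢ−μ)² = (1.74)² + (-0.88)² + (-0.11)² + (1.58)² + (0.93)² + (-1.85)² = 10.5979.
Posterior: Inv-Gamma(2.8 + 6/2, 14.3 + 10.5979/2) = Inv-Gamma(5.80, 19.59895).
Mode = β/(α+1) = 19.59895/6.80 = 2.8822.

2.8822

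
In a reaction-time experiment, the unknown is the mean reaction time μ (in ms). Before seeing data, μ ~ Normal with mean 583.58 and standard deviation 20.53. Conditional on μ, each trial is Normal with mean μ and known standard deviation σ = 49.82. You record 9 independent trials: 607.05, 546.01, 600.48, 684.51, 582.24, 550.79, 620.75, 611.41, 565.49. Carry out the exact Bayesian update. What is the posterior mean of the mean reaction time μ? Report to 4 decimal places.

591.4053

For Normal data with known variance σ², a Normal(μ₀, σ₀²) prior on μ is conjugate. Posterior precision = 1/σ₀² + n/σ²; posterior mean is the precision-weighted average of μ₀ and x̄.
Σxᵢ = 607.05 + 546.01 + 600.48 + 684.51 + 582.24 + 550.79 + 620.75 + 611.41 + 565.49 = 5368.73, so n·x̄ = 5368.73.
σ₀² = 20.53² = 421.4809, σ² = 49.82² = 2482.0324; σ² + n·σ₀² = 2482.0324 + 9·421.4809 = 6275.3605.
Posterior mean = (μ₀/σ₀² + n·x̄/σ²)/(1/σ₀² + n/σ²) = (σ²·μ₀ + σ₀²·n·x̄)/(σ² + n·σ₀²) = (2482.0324·583.58 + 421.4809·5368.73)/6275.3605 = 3711281.620249/6275.3605 = 591.4053.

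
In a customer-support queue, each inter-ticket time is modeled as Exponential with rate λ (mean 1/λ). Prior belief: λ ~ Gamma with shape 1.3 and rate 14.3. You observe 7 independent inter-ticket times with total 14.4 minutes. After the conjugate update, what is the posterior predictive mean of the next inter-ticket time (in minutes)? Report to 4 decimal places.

With a Gamma(shape α, rate β) prior on the exponential rate λ, the posterior after n observations with total T = Σxᵢ is Gamma(α+n, β+T).
Posterior: Gamma(1.3+7, 14.3+14.4) = Gamma(8.3, 28.7).
The predictive distribution for the next observation is Lomax; its mean is β/(α−1) = 28.7/7.3 = 3.9315.

3.9315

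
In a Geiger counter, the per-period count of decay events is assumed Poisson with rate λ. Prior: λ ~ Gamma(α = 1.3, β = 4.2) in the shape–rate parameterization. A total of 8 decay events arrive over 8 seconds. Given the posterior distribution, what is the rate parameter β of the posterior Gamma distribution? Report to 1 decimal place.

12.2

With a Gamma(shape α, rate β) prior, the Poisson likelihood is conjugate: the posterior is Gamma(α + ΣXᵢ, β + n).
Posterior: Gamma(α+S, β+n) = Gamma(1.3+8, 4.2+8) = Gamma(9.3, 12.2).
Posterior β = 12.2.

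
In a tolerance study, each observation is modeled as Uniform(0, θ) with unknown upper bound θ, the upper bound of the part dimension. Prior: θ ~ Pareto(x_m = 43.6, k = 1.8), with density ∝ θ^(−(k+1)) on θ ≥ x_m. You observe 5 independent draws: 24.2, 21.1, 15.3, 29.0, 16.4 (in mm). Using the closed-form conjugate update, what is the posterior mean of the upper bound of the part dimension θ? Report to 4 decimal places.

A Pareto(scale x_m, shape k) prior on the upper bound θ of Uniform(0, θ) is conjugate: posterior is Pareto(max(x_m, max xᵢ), k + n).
Sample maximum = 29.0; prior scale x_m = 43.6 → posterior scale = max = 43.6.
Posterior shape = 1.8 + 5 = 6.8.
E[θ|data] = k·x_m/(k−1) = 6.8·43.6/5.8 = 51.1172.

51.1172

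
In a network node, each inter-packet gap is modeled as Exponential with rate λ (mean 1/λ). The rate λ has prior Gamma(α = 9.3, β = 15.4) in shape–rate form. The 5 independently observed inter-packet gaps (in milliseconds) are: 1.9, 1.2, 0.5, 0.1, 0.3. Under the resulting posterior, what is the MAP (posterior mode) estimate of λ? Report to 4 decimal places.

0.6856

With a Gamma(shape α, rate β) prior on the exponential rate λ, the posterior after n observations with total T = Σxᵢ is Gamma(α+n, β+T).
Sum of observations T = 4.0 milliseconds; n = 5.
Posterior: Gamma(9.3+5, 15.4+4.0) = Gamma(14.3, 19.4).
Mode = (α−1)/β = 0.6856.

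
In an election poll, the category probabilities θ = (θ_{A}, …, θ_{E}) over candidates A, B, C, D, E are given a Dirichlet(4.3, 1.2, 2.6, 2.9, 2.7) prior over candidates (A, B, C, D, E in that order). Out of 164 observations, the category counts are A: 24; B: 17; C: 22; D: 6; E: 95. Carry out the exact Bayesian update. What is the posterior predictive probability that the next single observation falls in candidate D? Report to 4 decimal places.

0.0501

The Dirichlet prior is conjugate to the Multinomial likelihood: each posterior αⱼ = prior αⱼ + observed count nⱼ.
Posterior concentration: (28.3, 18.2, 24.6, 8.9, 97.7), total = 177.7.
P(next = D | data) = α_{D}/Σα = 0.0501.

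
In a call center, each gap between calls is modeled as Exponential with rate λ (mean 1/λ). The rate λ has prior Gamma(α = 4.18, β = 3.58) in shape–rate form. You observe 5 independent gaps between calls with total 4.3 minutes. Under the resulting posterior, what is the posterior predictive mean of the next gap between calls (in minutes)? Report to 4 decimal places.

0.9633

With a Gamma(shape α, rate β) prior on the exponential rate λ, the posterior after n observations with total T = Σxᵢ is Gamma(α+n, β+T).
Posterior: Gamma(4.18+5, 3.58+4.3) = Gamma(9.18, 7.88).
The predictive distribution for the next observation is Lomax; its mean is β/(α−1) = 7.88/8.18 = 0.9633.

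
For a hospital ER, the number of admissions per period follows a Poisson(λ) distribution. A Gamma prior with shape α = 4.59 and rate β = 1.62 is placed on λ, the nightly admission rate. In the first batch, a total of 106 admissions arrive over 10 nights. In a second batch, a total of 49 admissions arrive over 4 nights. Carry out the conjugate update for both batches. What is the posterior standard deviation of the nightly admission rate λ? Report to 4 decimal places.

0.8088

With a Gamma(shape α, rate β) prior, the Poisson likelihood is conjugate: the posterior is Gamma(α + ΣXᵢ, β + n).
After batch 1: Gamma(α+S, β+n) = Gamma(4.59+106, 1.62+10) = Gamma(110.59, 11.62).
After batch 2: Gamma(α+S, β+n) = Gamma(110.59+49, 11.62+4) = Gamma(159.59, 15.62).
SD = √α/β = √159.59/15.62 = 0.8088.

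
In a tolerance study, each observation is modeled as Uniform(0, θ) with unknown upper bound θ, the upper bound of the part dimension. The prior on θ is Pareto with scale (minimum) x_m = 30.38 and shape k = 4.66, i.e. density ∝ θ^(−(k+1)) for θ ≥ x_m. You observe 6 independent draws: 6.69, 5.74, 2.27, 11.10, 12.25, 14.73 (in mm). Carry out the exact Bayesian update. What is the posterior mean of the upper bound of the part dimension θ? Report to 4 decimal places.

A Pareto(scale x_m, shape k) prior on the upper bound θ of Uniform(0, θ) is conjugate: posterior is Pareto(max(x_m, max xᵢ), k + n).
Sample maximum = 14.73; prior scale x_m = 30.38 → posterior scale = max = 30.38.
Posterior shape = 4.66 + 6 = 10.66.
E[θ|data] = k·x_m/(k−1) = 10.66·30.38/9.66 = 33.5249.

33.5249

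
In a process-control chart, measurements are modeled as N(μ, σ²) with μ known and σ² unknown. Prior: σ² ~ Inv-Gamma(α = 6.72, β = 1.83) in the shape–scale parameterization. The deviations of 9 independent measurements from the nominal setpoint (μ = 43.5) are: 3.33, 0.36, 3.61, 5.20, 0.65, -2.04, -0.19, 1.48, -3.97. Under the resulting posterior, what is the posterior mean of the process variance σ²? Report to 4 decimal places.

3.7927

With known mean μ and an Inverse-Gamma(α, β) prior on σ², the Normal likelihood is conjugate: posterior is Inv-Gamma(α + n/2, β + Σ(xᵢ−μ)²/2).
Σ(xᵢ−μ)² = (3.33)² + (0.36)² + (3.61)² + (5.20)² + (0.65)² + (-2.04)² + (-0.19)² + (1.48)² + (-3.97)² = 73.8621.
Posterior: Inv-Gamma(6.72 + 9/2, 1.83 + 73.8621/2) = Inv-Gamma(11.22, 38.76105).
E[σ²|data] = β/(α−1) = 38.76105/10.22 = 3.7927.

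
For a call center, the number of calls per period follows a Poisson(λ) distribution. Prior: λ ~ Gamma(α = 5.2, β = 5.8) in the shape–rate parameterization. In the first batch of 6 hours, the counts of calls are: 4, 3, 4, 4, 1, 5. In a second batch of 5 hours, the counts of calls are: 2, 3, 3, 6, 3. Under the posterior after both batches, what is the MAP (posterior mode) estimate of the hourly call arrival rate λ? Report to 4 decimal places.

With a Gamma(shape α, rate β) prior, the Poisson likelihood is conjugate: the posterior is Gamma(α + ΣXᵢ, β + n).
Batch 1: sum of counts S = 21 over n = 6 hours.
After batch 1: Gamma(α+S, β+n) = Gamma(5.2+21, 5.8+6) = Gamma(26.2, 11.8).
Batch 2: sum of counts S = 17 over n = 5 hours.
After batch 2: Gamma(α+S, β+n) = Gamma(26.2+17, 11.8+5) = Gamma(43.2, 16.8).
Mode of Gamma(α,β) for α≥1 is (α−1)/β = 42.2/16.8 = 2.5119.

2.5119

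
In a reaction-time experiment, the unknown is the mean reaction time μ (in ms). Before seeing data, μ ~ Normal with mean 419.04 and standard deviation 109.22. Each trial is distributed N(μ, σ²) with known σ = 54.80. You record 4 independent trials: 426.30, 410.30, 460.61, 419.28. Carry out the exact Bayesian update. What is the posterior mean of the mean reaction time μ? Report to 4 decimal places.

For Normal data with known variance σ², a Normal(μ₀, σ₀²) prior on μ is conjugate. Posterior precision = 1/σ₀² + n/σ²; posterior mean is the precision-weighted average of μ₀ and x̄.
Σxᵢ = 426.30 + 410.30 + 460.61 + 419.28 = 1716.49, so n·x̄ = 1716.49.
σ₀² = 109.22² = 11929.0084, σ² = 54.80² = 3003.04; σ² + n·σ₀² = 3003.04 + 4·11929.0084 = 50719.0736.
Posterior mean = (μ₀/σ₀² + n·x̄/σ²)/(1/σ₀² + n/σ²) = (σ²·μ₀ + σ₀²·n·x̄)/(σ² + n·σ₀²) = (3003.04·419.04 + 11929.0084·1716.49)/50719.0736 = 21734417.510116/50719.0736 = 428.5255.

428.5255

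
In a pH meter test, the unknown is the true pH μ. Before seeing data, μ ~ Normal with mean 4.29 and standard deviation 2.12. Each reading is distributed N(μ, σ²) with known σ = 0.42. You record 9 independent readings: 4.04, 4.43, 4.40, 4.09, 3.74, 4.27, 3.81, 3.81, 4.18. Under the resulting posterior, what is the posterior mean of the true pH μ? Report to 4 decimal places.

For Normal data with known variance σ², a Normal(μ₀, σ₀²) prior on μ is conjugate. Posterior precision = 1/σ₀² + n/σ²; posterior mean is the precision-weighted average of μ₀ and x̄.
Σxᵢ = 4.04 + 4.43 + 4.40 + 4.09 + 3.74 + 4.27 + 3.81 + 3.81 + 4.18 = 36.77, so n·x̄ = 36.77.
σ₀² = 2.12² = 4.4944, σ² = 0.42² = 0.1764; σ² + n·σ₀² = 0.1764 + 9·4.4944 = 40.626.
Posterior mean = (μ₀/σ₀² + n·x̄/σ²)/(1/σ₀² + n/σ²) = (σ²·μ₀ + σ₀²·n·x̄)/(σ² + n·σ₀²) = (0.1764·4.29 + 4.4944·36.77)/40.626 = 166.015844/40.626 = 4.0864.

4.0864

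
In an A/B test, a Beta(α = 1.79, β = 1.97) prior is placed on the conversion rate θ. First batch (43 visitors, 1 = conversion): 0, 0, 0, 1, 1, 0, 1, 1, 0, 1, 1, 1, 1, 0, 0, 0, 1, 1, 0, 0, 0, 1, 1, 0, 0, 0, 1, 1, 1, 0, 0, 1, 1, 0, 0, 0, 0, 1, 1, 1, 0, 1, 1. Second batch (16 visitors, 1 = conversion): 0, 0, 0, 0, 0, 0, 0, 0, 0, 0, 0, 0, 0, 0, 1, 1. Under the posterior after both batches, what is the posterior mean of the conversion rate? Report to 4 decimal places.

0.4109

The Beta prior is conjugate to a Binomial/Bernoulli likelihood; the update adds successes to α and failures to β.
After batch 1: Beta(1.79+22, 1.97+21) = Beta(23.79, 22.97).
After batch 2: Beta(23.79+2, 22.97+14) = Beta(25.79, 36.97).
Posterior mean = α/(α+β) = 25.79/62.76 = 0.4109.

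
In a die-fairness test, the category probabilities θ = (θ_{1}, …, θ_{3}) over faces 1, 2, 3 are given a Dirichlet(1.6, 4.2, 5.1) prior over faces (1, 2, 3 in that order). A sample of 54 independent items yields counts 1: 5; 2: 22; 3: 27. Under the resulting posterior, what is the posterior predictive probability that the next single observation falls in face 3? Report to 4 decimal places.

The Dirichlet prior is conjugate to the Multinomial likelihood: each posterior αⱼ = prior αⱼ + observed count nⱼ.
Posterior concentration: (6.6, 26.2, 32.1), total = 64.9.
P(next = 3 | data) = α_{3}/Σα = 0.4946.

0.4946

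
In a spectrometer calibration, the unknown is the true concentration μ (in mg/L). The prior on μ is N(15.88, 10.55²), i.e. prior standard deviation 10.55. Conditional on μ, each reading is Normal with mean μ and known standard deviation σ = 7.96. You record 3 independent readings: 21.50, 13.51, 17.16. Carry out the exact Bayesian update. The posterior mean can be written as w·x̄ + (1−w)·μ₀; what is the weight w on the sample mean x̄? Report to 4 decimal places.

0.8405

For Normal data with known variance σ², a Normal(μ₀, σ₀²) prior on μ is conjugate. Posterior precision = 1/σ₀² + n/σ²; posterior mean is the precision-weighted average of μ₀ and x̄.
σ₀² = 10.55² = 111.3025, σ² = 7.96² = 63.3616. Prior precision 1/σ₀² = 1/111.3025; data precision n/σ² = 3/63.3616.
w = (n/σ²)/(1/σ₀² + n/σ²) = n·σ₀²/(σ² + n·σ₀²) = 3·111.3025/(63.3616 + 3·111.3025) = 333.9075/397.2691 = 0.8405.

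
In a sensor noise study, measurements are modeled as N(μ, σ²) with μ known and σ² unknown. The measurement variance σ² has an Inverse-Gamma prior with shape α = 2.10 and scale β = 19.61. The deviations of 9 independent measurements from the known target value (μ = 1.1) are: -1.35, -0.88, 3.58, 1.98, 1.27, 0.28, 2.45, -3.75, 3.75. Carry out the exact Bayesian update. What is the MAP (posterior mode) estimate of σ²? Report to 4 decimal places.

With known mean μ and an Inverse-Gamma(α, β) prior on σ², the Normal likelihood is conjugate: posterior is Inv-Gamma(α + n/2, β + Σ(xᵢ−μ)²/2).
Σ(xᵢ−μ)² = (-1.35)² + (-0.88)² + (3.58)² + (1.98)² + (1.27)² + (0.28)² + (2.45)² + (-3.75)² + (3.75)² = 55.1525.
Posterior: Inv-Gamma(2.10 + 9/2, 19.61 + 55.1525/2) = Inv-Gamma(6.60, 47.18625).
Mode = β/(α+1) = 47.18625/7.60 = 6.2087.

6.2087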